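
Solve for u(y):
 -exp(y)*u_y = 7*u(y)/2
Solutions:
 u(y) = C1*exp(7*exp(-y)/2)


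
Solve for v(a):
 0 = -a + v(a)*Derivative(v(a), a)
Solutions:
 v(a) = -sqrt(C1 + a^2)
 v(a) = sqrt(C1 + a^2)


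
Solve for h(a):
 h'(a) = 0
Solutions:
 h(a) = C1


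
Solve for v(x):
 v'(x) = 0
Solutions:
 v(x) = C1


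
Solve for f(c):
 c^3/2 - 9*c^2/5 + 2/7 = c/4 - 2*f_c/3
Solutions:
 f(c) = C1 - 3*c^4/16 + 9*c^3/10 + 3*c^2/16 - 3*c/7


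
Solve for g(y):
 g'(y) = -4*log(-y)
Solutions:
 g(y) = C1 - 4*y*log(-y) + 4*y


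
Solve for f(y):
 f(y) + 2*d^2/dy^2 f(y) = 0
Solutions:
 f(y) = C1*sin(sqrt(2)*y/2) + C2*cos(sqrt(2)*y/2)


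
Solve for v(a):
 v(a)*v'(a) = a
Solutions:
 v(a) = -sqrt(C1 + a^2)
 v(a) = sqrt(C1 + a^2)


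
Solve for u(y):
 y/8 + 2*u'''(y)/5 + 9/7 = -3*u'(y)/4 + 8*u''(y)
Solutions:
 u(y) = C1 + C2*exp(y*(10 - sqrt(1570)/4)) + C3*exp(y*(sqrt(1570)/4 + 10)) - y^2/12 - 220*y/63


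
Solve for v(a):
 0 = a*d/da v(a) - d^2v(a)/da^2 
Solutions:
 v(a) = C1 + C2*erfi(sqrt(2)*a/2)


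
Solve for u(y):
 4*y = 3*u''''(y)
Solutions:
 u(y) = C1 + C2*y + C3*y^2 + C4*y^3 + y^5/90


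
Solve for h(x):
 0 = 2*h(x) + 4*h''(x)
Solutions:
 h(x) = C1*sin(sqrt(2)*x/2) + C2*cos(sqrt(2)*x/2)


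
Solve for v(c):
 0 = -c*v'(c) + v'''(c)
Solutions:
 v(c) = C1 + Integral(C2*airyai(c) + C3*airybi(c), c)


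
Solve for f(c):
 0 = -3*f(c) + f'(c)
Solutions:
 f(c) = C1*exp(3*c)


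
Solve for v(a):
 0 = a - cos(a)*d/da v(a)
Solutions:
 v(a) = C1 + Integral(a/cos(a), a)


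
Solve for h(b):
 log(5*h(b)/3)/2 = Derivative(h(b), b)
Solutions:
 2*Integral(1/(-log(_y) - log(5) + log(3)), (_y, h(b))) = C1 - b


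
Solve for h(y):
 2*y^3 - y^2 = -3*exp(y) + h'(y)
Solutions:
 h(y) = C1 + y^4/2 - y^3/3 + 3*exp(y)


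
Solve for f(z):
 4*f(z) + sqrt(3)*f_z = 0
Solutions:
 f(z) = C1*exp(-4*sqrt(3)*z/3)


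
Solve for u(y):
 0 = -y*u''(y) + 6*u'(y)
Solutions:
 u(y) = C1 + C2*y^7


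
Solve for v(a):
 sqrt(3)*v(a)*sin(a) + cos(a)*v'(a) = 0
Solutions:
 v(a) = C1*cos(a)^(sqrt(3))


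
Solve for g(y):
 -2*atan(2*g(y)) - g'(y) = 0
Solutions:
 Integral(1/atan(2*_y), (_y, g(y))) = C1 - 2*y


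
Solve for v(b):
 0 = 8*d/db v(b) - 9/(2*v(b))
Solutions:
 v(b) = -sqrt(C1 + 18*b)/4
 v(b) = sqrt(C1 + 18*b)/4


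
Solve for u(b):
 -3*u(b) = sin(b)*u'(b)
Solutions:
 u(b) = C1*(cos(b) + 1)^(3/2)/(cos(b) - 1)^(3/2)


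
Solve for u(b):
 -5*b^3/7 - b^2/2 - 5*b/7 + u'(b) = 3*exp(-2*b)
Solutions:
 u(b) = C1 + 5*b^4/28 + b^3/6 + 5*b^2/14 - 3*exp(-2*b)/2


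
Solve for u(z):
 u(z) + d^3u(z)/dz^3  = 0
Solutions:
 u(z) = C3*exp(-z) + (C1*sin(sqrt(3)*z/2) + C2*cos(sqrt(3)*z/2))*exp(z/2)


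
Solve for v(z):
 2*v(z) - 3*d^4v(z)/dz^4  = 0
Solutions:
 v(z) = C1*exp(-2^(1/4)*3^(3/4)*z/3) + C2*exp(2^(1/4)*3^(3/4)*z/3) + C3*sin(2^(1/4)*3^(3/4)*z/3) + C4*cos(2^(1/4)*3^(3/4)*z/3)


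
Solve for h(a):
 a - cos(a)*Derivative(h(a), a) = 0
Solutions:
 h(a) = C1 + Integral(a/cos(a), a)


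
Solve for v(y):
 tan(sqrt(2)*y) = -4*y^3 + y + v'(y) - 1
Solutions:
 v(y) = C1 + y^4 - y^2/2 + y - sqrt(2)*log(cos(sqrt(2)*y))/2


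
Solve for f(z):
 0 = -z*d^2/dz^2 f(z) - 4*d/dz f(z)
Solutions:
 f(z) = C1 + C2/z^3


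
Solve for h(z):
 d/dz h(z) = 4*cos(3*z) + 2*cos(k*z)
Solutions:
 h(z) = C1 + 4*sin(3*z)/3 + 2*sin(k*z)/k


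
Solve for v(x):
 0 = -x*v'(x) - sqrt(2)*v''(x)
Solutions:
 v(x) = C1 + C2*erf(2^(1/4)*x/2)


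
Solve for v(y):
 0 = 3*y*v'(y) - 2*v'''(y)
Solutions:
 v(y) = C1 + Integral(C2*airyai(2^(2/3)*3^(1/3)*y/2) + C3*airybi(2^(2/3)*3^(1/3)*y/2), y)


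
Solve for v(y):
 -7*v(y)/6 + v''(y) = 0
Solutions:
 v(y) = C1*exp(-sqrt(42)*y/6) + C2*exp(sqrt(42)*y/6)


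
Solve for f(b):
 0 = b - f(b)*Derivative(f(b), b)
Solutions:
 f(b) = -sqrt(C1 + b^2)
 f(b) = sqrt(C1 + b^2)


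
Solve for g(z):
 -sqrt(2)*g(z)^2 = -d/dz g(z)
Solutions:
 g(z) = -1/(C1 + sqrt(2)*z)


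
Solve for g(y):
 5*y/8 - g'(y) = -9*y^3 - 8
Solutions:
 g(y) = C1 + 9*y^4/4 + 5*y^2/16 + 8*y


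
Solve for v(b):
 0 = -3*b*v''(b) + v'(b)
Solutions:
 v(b) = C1 + C2*b^(4/3)


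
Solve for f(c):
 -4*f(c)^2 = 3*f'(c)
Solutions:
 f(c) = 3/(C1 + 4*c)


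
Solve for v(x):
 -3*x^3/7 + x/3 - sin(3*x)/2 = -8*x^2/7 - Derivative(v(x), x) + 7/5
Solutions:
 v(x) = C1 + 3*x^4/28 - 8*x^3/21 - x^2/6 + 7*x/5 - cos(3*x)/6


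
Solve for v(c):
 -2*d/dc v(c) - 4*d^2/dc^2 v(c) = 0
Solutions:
 v(c) = C1 + C2*exp(-c/2)


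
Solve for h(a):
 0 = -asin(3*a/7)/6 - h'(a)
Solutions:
 h(a) = C1 - a*asin(3*a/7)/6 - sqrt(49 - 9*a^2)/18


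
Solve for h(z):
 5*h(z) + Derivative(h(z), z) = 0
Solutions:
 h(z) = C1*exp(-5*z)


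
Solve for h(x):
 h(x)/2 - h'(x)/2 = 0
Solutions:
 h(x) = C1*exp(x)


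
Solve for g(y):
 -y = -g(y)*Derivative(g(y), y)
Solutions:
 g(y) = -sqrt(C1 + y^2)
 g(y) = sqrt(C1 + y^2)


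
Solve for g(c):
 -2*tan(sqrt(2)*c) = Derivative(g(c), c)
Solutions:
 g(c) = C1 + sqrt(2)*log(cos(sqrt(2)*c))


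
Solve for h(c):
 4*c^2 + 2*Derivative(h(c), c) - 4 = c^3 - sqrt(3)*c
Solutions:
 h(c) = C1 + c^4/8 - 2*c^3/3 - sqrt(3)*c^2/4 + 2*c


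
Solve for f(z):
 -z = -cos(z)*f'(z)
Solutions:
 f(z) = C1 + Integral(z/cos(z), z)


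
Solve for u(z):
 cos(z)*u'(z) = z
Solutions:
 u(z) = C1 + Integral(z/cos(z), z)


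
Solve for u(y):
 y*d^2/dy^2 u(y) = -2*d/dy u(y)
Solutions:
 u(y) = C1 + C2/y


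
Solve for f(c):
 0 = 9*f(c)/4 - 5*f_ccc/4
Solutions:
 f(c) = C3*exp(15^(2/3)*c/5) + (C1*sin(3*3^(1/6)*5^(2/3)*c/10) + C2*cos(3*3^(1/6)*5^(2/3)*c/10))*exp(-15^(2/3)*c/10)


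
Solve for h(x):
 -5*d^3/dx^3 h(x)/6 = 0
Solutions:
 h(x) = C1 + C2*x + C3*x^2


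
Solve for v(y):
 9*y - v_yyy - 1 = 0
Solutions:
 v(y) = C1 + C2*y + C3*y^2 + 3*y^4/8 - y^3/6


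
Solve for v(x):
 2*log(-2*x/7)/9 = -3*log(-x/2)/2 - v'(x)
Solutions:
 v(x) = C1 - 31*x*log(-x)/18 + x*(4*log(7) + 23*log(2) + 31)/18


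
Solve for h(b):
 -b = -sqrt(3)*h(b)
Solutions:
 h(b) = sqrt(3)*b/3


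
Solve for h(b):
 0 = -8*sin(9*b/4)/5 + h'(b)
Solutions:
 h(b) = C1 - 32*cos(9*b/4)/45


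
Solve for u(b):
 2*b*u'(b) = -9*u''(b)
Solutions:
 u(b) = C1 + C2*erf(b/3)


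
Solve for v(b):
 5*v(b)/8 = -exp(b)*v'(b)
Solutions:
 v(b) = C1*exp(5*exp(-b)/8)


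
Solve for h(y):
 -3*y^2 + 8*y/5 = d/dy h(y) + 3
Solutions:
 h(y) = C1 - y^3 + 4*y^2/5 - 3*y


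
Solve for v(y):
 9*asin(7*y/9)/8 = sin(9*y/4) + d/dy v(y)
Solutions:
 v(y) = C1 + 9*y*asin(7*y/9)/8 + 9*sqrt(81 - 49*y^2)/56 + 4*cos(9*y/4)/9


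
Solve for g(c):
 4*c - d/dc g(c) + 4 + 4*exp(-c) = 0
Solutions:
 g(c) = C1 + 2*c^2 + 4*c - 4*exp(-c)


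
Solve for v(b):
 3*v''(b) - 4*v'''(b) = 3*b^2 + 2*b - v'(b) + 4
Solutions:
 v(b) = C1 + C2*exp(-b/4) + C3*exp(b) + b^3 - 8*b^2 + 76*b


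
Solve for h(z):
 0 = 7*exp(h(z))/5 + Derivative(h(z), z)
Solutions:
 h(z) = log(1/(C1 + 7*z)) + log(5)


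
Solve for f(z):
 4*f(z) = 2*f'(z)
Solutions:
 f(z) = C1*exp(2*z)


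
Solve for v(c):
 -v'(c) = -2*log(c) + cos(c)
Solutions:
 v(c) = C1 + 2*c*log(c) - 2*c - sin(c)


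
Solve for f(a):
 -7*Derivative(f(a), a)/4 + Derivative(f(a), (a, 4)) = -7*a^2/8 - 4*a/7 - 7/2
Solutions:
 f(a) = C1 + C4*exp(14^(1/3)*a/2) + a^3/6 + 8*a^2/49 + 2*a + (C2*sin(14^(1/3)*sqrt(3)*a/4) + C3*cos(14^(1/3)*sqrt(3)*a/4))*exp(-14^(1/3)*a/4)


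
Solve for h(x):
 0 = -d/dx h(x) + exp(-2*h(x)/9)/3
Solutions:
 h(x) = 9*log(-sqrt(C1 + x)) - 18*log(3) + 9*log(6)/2
 h(x) = 9*log(C1 + x)/2 - 18*log(3) + 9*log(6)/2


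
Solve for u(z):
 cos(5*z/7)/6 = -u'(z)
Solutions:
 u(z) = C1 - 7*sin(5*z/7)/30


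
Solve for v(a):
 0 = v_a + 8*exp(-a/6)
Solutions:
 v(a) = C1 + 48*exp(-a/6)


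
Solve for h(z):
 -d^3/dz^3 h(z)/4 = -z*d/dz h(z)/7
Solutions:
 h(z) = C1 + Integral(C2*airyai(14^(2/3)*z/7) + C3*airybi(14^(2/3)*z/7), z)


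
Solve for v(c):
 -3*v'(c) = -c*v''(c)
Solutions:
 v(c) = C1 + C2*c^4


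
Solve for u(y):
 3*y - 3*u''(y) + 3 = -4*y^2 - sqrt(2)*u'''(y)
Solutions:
 u(y) = C1 + C2*y + C3*exp(3*sqrt(2)*y/2) + y^4/9 + y^3*(9 + 8*sqrt(2))/54 + y^2*(9*sqrt(2) + 43)/54


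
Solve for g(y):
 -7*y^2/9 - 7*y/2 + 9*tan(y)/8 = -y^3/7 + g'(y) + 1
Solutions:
 g(y) = C1 + y^4/28 - 7*y^3/27 - 7*y^2/4 - y - 9*log(cos(y))/8


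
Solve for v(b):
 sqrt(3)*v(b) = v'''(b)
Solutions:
 v(b) = C3*exp(3^(1/6)*b) + (C1*sin(3^(2/3)*b/2) + C2*cos(3^(2/3)*b/2))*exp(-3^(1/6)*b/2)


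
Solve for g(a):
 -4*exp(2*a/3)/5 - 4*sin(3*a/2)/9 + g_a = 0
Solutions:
 g(a) = C1 + 6*exp(2*a/3)/5 - 8*cos(3*a/2)/27


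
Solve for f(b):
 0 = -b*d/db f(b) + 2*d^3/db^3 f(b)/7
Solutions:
 f(b) = C1 + Integral(C2*airyai(2^(2/3)*7^(1/3)*b/2) + C3*airybi(2^(2/3)*7^(1/3)*b/2), b)


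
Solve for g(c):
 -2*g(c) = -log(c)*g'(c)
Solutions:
 g(c) = C1*exp(2*li(c))


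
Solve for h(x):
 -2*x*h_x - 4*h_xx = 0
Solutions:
 h(x) = C1 + C2*erf(x/2)


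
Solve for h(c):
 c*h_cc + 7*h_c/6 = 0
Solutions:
 h(c) = C1 + C2/c^(1/6)


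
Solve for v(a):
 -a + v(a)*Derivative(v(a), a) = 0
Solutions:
 v(a) = -sqrt(C1 + a^2)
 v(a) = sqrt(C1 + a^2)


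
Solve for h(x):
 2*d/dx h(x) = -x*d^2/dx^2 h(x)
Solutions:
 h(x) = C1 + C2/x


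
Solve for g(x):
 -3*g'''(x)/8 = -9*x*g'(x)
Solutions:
 g(x) = C1 + Integral(C2*airyai(2*3^(1/3)*x) + C3*airybi(2*3^(1/3)*x), x)


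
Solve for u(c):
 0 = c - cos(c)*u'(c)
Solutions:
 u(c) = C1 + Integral(c/cos(c), c)


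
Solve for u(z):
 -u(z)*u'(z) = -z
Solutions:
 u(z) = -sqrt(C1 + z^2)
 u(z) = sqrt(C1 + z^2)


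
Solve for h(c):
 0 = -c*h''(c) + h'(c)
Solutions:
 h(c) = C1 + C2*c^2


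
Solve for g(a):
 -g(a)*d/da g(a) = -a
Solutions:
 g(a) = -sqrt(C1 + a^2)
 g(a) = sqrt(C1 + a^2)


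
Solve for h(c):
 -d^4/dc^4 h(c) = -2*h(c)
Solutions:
 h(c) = C1*exp(-2^(1/4)*c) + C2*exp(2^(1/4)*c) + C3*sin(2^(1/4)*c) + C4*cos(2^(1/4)*c)


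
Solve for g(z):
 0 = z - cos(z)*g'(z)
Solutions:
 g(z) = C1 + Integral(z/cos(z), z)


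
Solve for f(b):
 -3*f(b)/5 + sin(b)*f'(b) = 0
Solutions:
 f(b) = C1*(cos(b) - 1)^(3/10)/(cos(b) + 1)^(3/10)


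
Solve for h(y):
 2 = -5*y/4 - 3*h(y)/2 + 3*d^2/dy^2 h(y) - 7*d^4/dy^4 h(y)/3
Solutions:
 h(y) = -5*y/6 + (C1*sin(14^(3/4)*sqrt(3)*y*sin(atan(sqrt(5)/3)/2)/14) + C2*cos(14^(3/4)*sqrt(3)*y*sin(atan(sqrt(5)/3)/2)/14))*exp(-14^(3/4)*sqrt(3)*y*cos(atan(sqrt(5)/3)/2)/14) + (C3*sin(14^(3/4)*sqrt(3)*y*sin(atan(sqrt(5)/3)/2)/14) + C4*cos(14^(3/4)*sqrt(3)*y*sin(atan(sqrt(5)/3)/2)/14))*exp(14^(3/4)*sqrt(3)*y*cos(atan(sqrt(5)/3)/2)/14) - 4/3


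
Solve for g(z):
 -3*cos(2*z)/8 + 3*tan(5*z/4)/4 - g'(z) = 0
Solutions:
 g(z) = C1 - 3*log(cos(5*z/4))/5 - 3*sin(2*z)/16


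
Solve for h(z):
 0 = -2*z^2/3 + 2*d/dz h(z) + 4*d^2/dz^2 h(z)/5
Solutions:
 h(z) = C1 + C2*exp(-5*z/2) + z^3/9 - 2*z^2/15 + 8*z/75


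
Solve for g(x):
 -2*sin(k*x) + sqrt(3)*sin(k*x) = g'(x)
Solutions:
 g(x) = C1 - sqrt(3)*cos(k*x)/k + 2*cos(k*x)/k


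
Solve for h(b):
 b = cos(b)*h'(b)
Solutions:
 h(b) = C1 + Integral(b/cos(b), b)


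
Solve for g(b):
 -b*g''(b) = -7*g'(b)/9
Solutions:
 g(b) = C1 + C2*b^(16/9)


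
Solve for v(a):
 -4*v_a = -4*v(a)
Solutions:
 v(a) = C1*exp(a)


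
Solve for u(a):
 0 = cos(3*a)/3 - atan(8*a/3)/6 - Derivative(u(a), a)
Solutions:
 u(a) = C1 - a*atan(8*a/3)/6 + log(64*a^2 + 9)/32 + sin(3*a)/9


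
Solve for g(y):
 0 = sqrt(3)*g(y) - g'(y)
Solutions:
 g(y) = C1*exp(sqrt(3)*y)


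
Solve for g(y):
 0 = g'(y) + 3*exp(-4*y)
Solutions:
 g(y) = C1 + 3*exp(-4*y)/4


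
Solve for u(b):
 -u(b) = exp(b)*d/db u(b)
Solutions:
 u(b) = C1*exp(exp(-b))


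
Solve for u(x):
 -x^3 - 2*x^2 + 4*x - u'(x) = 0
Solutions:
 u(x) = C1 - x^4/4 - 2*x^3/3 + 2*x^2


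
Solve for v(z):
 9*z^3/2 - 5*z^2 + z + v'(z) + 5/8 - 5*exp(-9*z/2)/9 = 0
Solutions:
 v(z) = C1 - 9*z^4/8 + 5*z^3/3 - z^2/2 - 5*z/8 - 10*exp(-9*z/2)/81


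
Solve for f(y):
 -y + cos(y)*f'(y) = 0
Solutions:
 f(y) = C1 + Integral(y/cos(y), y)


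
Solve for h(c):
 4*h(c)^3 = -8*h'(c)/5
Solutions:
 h(c) = -sqrt(-1/(C1 - 5*c))
 h(c) = sqrt(-1/(C1 - 5*c))


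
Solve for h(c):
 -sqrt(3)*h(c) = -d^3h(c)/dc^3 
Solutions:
 h(c) = C3*exp(3^(1/6)*c) + (C1*sin(3^(2/3)*c/2) + C2*cos(3^(2/3)*c/2))*exp(-3^(1/6)*c/2)


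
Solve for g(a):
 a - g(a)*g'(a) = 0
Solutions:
 g(a) = -sqrt(C1 + a^2)
 g(a) = sqrt(C1 + a^2)


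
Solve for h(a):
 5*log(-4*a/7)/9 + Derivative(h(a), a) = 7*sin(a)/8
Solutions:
 h(a) = C1 - 5*a*log(-a)/9 - 10*a*log(2)/9 + 5*a/9 + 5*a*log(7)/9 - 7*cos(a)/8


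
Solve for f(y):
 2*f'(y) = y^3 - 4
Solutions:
 f(y) = C1 + y^4/8 - 2*y


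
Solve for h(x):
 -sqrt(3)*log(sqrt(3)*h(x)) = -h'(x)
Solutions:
 -2*sqrt(3)*Integral(1/(2*log(_y) + log(3)), (_y, h(x)))/3 = C1 - x


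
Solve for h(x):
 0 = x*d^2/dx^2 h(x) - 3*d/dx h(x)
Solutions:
 h(x) = C1 + C2*x^4


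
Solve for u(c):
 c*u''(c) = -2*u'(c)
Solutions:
 u(c) = C1 + C2/c


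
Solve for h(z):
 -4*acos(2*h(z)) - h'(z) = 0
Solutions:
 Integral(1/acos(2*_y), (_y, h(z))) = C1 - 4*z


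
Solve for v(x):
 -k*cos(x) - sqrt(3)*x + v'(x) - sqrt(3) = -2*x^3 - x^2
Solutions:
 v(x) = C1 + k*sin(x) - x^4/2 - x^3/3 + sqrt(3)*x^2/2 + sqrt(3)*x


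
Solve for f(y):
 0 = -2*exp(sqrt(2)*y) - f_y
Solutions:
 f(y) = C1 - sqrt(2)*exp(sqrt(2)*y)


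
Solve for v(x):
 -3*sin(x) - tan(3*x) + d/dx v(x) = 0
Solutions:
 v(x) = C1 - log(cos(3*x))/3 - 3*cos(x)


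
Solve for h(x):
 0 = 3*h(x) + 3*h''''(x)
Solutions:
 h(x) = (C1*sin(sqrt(2)*x/2) + C2*cos(sqrt(2)*x/2))*exp(-sqrt(2)*x/2) + (C3*sin(sqrt(2)*x/2) + C4*cos(sqrt(2)*x/2))*exp(sqrt(2)*x/2)


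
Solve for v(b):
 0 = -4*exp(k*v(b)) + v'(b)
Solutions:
 v(b) = Piecewise((log(-1/(C1*k + 4*b*k))/k, Ne(k, 0)), (nan, True))
 v(b) = Piecewise((C1 + 4*b, Eq(k, 0)), (nan, True))


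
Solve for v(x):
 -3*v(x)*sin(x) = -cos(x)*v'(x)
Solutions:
 v(x) = C1/cos(x)^3


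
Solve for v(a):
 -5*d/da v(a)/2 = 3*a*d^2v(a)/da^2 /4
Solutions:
 v(a) = C1 + C2/a^(7/3)


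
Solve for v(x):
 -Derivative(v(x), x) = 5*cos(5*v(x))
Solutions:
 v(x) = -asin((C1 + exp(50*x))/(C1 - exp(50*x)))/5 + pi/5
 v(x) = asin((C1 + exp(50*x))/(C1 - exp(50*x)))/5


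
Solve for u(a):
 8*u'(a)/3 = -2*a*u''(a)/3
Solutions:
 u(a) = C1 + C2/a^3


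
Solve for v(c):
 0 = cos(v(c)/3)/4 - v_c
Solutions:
 -c/4 - 3*log(sin(v(c)/3) - 1)/2 + 3*log(sin(v(c)/3) + 1)/2 = C1


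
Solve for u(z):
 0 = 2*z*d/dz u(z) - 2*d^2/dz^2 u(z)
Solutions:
 u(z) = C1 + C2*erfi(sqrt(2)*z/2)


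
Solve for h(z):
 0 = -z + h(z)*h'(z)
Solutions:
 h(z) = -sqrt(C1 + z^2)
 h(z) = sqrt(C1 + z^2)


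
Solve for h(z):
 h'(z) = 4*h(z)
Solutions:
 h(z) = C1*exp(4*z)


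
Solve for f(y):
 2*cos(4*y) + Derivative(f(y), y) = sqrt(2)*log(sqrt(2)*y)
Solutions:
 f(y) = C1 + sqrt(2)*y*(log(y) - 1) + sqrt(2)*y*log(2)/2 - sin(4*y)/2


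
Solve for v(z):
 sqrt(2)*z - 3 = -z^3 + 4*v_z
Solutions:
 v(z) = C1 + z^4/16 + sqrt(2)*z^2/8 - 3*z/4


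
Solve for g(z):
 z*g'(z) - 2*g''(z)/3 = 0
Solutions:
 g(z) = C1 + C2*erfi(sqrt(3)*z/2)


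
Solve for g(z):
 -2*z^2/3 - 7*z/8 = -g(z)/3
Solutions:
 g(z) = z*(16*z + 21)/8


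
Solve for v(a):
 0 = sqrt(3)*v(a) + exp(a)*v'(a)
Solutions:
 v(a) = C1*exp(sqrt(3)*exp(-a))


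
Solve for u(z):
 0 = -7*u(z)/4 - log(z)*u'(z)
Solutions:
 u(z) = C1*exp(-7*li(z)/4)


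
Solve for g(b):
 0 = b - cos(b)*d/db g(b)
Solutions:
 g(b) = C1 + Integral(b/cos(b), b)


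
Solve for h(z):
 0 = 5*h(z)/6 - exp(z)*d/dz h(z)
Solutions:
 h(z) = C1*exp(-5*exp(-z)/6)


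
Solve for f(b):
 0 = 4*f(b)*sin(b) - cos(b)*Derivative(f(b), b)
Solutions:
 f(b) = C1/cos(b)^4


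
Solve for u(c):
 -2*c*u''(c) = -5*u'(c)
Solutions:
 u(c) = C1 + C2*c^(7/2)


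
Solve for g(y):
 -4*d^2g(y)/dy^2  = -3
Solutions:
 g(y) = C1 + C2*y + 3*y^2/8


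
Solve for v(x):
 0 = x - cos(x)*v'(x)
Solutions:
 v(x) = C1 + Integral(x/cos(x), x)


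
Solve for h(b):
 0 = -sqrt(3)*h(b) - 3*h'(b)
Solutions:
 h(b) = C1*exp(-sqrt(3)*b/3)


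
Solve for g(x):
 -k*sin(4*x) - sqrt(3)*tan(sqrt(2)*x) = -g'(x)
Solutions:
 g(x) = C1 - k*cos(4*x)/4 - sqrt(6)*log(cos(sqrt(2)*x))/2


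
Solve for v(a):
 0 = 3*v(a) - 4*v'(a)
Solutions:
 v(a) = C1*exp(3*a/4)


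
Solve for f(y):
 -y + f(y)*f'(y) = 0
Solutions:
 f(y) = -sqrt(C1 + y^2)
 f(y) = sqrt(C1 + y^2)


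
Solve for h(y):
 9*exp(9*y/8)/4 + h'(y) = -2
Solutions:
 h(y) = C1 - 2*y - 2*exp(9*y/8)


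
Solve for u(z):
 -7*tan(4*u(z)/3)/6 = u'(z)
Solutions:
 u(z) = -3*asin(C1*exp(-14*z/9))/4 + 3*pi/4
 u(z) = 3*asin(C1*exp(-14*z/9))/4


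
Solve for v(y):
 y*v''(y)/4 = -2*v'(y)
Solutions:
 v(y) = C1 + C2/y^7


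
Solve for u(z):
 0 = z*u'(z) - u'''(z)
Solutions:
 u(z) = C1 + Integral(C2*airyai(z) + C3*airybi(z), z)


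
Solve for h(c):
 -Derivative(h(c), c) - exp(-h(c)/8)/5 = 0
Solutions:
 h(c) = 8*log(C1 - c/40)


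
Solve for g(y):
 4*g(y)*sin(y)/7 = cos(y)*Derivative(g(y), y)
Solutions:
 g(y) = C1/cos(y)^(4/7)


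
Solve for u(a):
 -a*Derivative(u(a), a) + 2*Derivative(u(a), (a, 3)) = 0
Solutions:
 u(a) = C1 + Integral(C2*airyai(2^(2/3)*a/2) + C3*airybi(2^(2/3)*a/2), a)


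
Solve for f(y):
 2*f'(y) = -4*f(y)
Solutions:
 f(y) = C1*exp(-2*y)


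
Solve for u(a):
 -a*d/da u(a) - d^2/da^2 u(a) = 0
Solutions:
 u(a) = C1 + C2*erf(sqrt(2)*a/2)


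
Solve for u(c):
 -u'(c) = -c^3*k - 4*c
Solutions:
 u(c) = C1 + c^4*k/4 + 2*c^2


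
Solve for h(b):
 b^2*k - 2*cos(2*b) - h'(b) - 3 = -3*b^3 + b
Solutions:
 h(b) = C1 + 3*b^4/4 + b^3*k/3 - b^2/2 - 3*b - sin(2*b)


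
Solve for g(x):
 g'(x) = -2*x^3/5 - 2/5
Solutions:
 g(x) = C1 - x^4/10 - 2*x/5


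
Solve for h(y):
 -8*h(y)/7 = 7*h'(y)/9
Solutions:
 h(y) = C1*exp(-72*y/49)


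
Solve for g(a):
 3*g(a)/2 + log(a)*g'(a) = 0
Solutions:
 g(a) = C1*exp(-3*li(a)/2)


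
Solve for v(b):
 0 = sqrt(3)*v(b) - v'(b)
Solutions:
 v(b) = C1*exp(sqrt(3)*b)


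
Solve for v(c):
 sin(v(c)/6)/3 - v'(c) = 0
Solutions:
 -c/3 + 3*log(cos(v(c)/6) - 1) - 3*log(cos(v(c)/6) + 1) = C1


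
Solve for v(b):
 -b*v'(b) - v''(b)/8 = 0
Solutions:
 v(b) = C1 + C2*erf(2*b)


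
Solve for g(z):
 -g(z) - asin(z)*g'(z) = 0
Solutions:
 g(z) = C1*exp(-Integral(1/asin(z), z))


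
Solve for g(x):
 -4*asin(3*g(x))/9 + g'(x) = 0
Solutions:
 Integral(1/asin(3*_y), (_y, g(x))) = C1 + 4*x/9


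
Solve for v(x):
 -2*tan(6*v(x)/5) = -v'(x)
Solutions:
 v(x) = -5*asin(C1*exp(12*x/5))/6 + 5*pi/6
 v(x) = 5*asin(C1*exp(12*x/5))/6


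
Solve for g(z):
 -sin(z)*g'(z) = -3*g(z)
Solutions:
 g(z) = C1*(cos(z) - 1)^(3/2)/(cos(z) + 1)^(3/2)


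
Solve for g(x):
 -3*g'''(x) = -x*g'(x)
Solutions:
 g(x) = C1 + Integral(C2*airyai(3^(2/3)*x/3) + C3*airybi(3^(2/3)*x/3), x)


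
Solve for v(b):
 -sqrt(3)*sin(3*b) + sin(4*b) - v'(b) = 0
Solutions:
 v(b) = C1 + sqrt(3)*cos(3*b)/3 - cos(4*b)/4


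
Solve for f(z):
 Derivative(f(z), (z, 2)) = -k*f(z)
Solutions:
 f(z) = C1*exp(-z*sqrt(-k)) + C2*exp(z*sqrt(-k))


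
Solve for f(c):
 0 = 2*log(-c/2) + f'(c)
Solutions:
 f(c) = C1 - 2*c*log(-c) + 2*c*(log(2) + 1)


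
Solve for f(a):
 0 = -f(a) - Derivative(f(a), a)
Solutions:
 f(a) = C1*exp(-a)


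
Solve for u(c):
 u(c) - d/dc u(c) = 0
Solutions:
 u(c) = C1*exp(c)


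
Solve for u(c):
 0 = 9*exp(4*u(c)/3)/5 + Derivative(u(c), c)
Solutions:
 u(c) = 3*log(-(1/(C1 + 36*c))^(1/4)) + 3*log(15)/4
 u(c) = 3*log(1/(C1 + 36*c))/4 + 3*log(15)/4
 u(c) = 3*log(-I*(1/(C1 + 36*c))^(1/4)) + 3*log(15)/4
 u(c) = 3*log(I*(1/(C1 + 36*c))^(1/4)) + 3*log(15)/4


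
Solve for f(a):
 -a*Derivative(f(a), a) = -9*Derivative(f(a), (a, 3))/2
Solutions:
 f(a) = C1 + Integral(C2*airyai(6^(1/3)*a/3) + C3*airybi(6^(1/3)*a/3), a)


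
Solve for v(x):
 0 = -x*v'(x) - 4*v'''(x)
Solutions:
 v(x) = C1 + Integral(C2*airyai(-2^(1/3)*x/2) + C3*airybi(-2^(1/3)*x/2), x)


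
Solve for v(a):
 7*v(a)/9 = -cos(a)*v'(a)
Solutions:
 v(a) = C1*(sin(a) - 1)^(7/18)/(sin(a) + 1)^(7/18)


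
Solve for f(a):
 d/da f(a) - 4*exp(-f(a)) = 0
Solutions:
 f(a) = log(C1 + 4*a)


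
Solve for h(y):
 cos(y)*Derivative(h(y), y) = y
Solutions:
 h(y) = C1 + Integral(y/cos(y), y)


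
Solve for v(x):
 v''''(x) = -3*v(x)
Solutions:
 v(x) = (C1*sin(sqrt(2)*3^(1/4)*x/2) + C2*cos(sqrt(2)*3^(1/4)*x/2))*exp(-sqrt(2)*3^(1/4)*x/2) + (C3*sin(sqrt(2)*3^(1/4)*x/2) + C4*cos(sqrt(2)*3^(1/4)*x/2))*exp(sqrt(2)*3^(1/4)*x/2)


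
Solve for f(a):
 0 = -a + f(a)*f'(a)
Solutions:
 f(a) = -sqrt(C1 + a^2)
 f(a) = sqrt(C1 + a^2)


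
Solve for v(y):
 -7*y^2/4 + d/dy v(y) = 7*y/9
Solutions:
 v(y) = C1 + 7*y^3/12 + 7*y^2/18


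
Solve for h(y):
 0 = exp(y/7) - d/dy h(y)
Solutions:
 h(y) = C1 + 7*exp(y/7)


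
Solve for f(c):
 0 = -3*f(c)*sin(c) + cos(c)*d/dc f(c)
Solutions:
 f(c) = C1/cos(c)^3


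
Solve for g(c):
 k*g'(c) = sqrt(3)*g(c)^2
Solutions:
 g(c) = -k/(C1*k + sqrt(3)*c)


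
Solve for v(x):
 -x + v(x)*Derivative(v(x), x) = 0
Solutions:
 v(x) = -sqrt(C1 + x^2)
 v(x) = sqrt(C1 + x^2)


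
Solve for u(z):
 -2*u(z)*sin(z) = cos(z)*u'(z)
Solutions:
 u(z) = C1*cos(z)^2


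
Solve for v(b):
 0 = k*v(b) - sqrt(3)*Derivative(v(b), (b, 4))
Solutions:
 v(b) = C1*exp(-3^(7/8)*b*k^(1/4)/3) + C2*exp(3^(7/8)*b*k^(1/4)/3) + C3*exp(-3^(7/8)*I*b*k^(1/4)/3) + C4*exp(3^(7/8)*I*b*k^(1/4)/3)


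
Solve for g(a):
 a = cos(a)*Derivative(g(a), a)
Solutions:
 g(a) = C1 + Integral(a/cos(a), a)


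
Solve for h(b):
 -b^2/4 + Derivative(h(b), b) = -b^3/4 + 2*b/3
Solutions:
 h(b) = C1 - b^4/16 + b^3/12 + b^2/3


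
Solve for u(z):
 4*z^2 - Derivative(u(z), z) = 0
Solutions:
 u(z) = C1 + 4*z^3/3


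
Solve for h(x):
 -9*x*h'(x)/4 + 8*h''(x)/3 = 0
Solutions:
 h(x) = C1 + C2*erfi(3*sqrt(3)*x/8)


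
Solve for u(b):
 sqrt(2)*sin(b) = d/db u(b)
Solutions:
 u(b) = C1 - sqrt(2)*cos(b)


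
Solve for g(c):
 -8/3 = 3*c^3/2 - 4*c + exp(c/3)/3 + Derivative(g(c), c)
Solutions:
 g(c) = C1 - 3*c^4/8 + 2*c^2 - 8*c/3 - exp(c)^(1/3)


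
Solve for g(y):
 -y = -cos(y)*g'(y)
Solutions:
 g(y) = C1 + Integral(y/cos(y), y)


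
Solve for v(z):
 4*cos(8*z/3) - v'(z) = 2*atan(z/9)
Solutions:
 v(z) = C1 - 2*z*atan(z/9) + 9*log(z^2 + 81) + 3*sin(8*z/3)/2


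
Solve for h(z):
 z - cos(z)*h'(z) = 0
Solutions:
 h(z) = C1 + Integral(z/cos(z), z)


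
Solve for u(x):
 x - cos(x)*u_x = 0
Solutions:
 u(x) = C1 + Integral(x/cos(x), x)


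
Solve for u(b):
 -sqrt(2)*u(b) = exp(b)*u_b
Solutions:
 u(b) = C1*exp(sqrt(2)*exp(-b))


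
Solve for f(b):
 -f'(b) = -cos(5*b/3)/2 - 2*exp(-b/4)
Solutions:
 f(b) = C1 + 3*sin(5*b/3)/10 - 8*exp(-b/4)


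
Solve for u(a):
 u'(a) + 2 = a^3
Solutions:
 u(a) = C1 + a^4/4 - 2*a


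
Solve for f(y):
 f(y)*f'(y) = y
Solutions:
 f(y) = -sqrt(C1 + y^2)
 f(y) = sqrt(C1 + y^2)


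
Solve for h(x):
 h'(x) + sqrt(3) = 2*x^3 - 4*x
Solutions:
 h(x) = C1 + x^4/2 - 2*x^2 - sqrt(3)*x


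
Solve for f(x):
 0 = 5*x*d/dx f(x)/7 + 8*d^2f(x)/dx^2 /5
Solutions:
 f(x) = C1 + C2*erf(5*sqrt(7)*x/28)


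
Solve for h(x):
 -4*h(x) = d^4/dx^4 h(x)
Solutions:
 h(x) = (C1*sin(x) + C2*cos(x))*exp(-x) + (C3*sin(x) + C4*cos(x))*exp(x)


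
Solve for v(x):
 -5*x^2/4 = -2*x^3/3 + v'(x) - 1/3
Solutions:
 v(x) = C1 + x^4/6 - 5*x^3/12 + x/3


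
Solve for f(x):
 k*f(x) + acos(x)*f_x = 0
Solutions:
 f(x) = C1*exp(-k*Integral(1/acos(x), x))


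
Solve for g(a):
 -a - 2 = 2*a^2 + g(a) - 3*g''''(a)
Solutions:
 g(a) = C1*exp(-3^(3/4)*a/3) + C2*exp(3^(3/4)*a/3) + C3*sin(3^(3/4)*a/3) + C4*cos(3^(3/4)*a/3) - 2*a^2 - a - 2


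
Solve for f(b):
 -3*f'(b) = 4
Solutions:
 f(b) = C1 - 4*b/3


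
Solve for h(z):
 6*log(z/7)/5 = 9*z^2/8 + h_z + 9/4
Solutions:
 h(z) = C1 - 3*z^3/8 + 6*z*log(z)/5 - 69*z/20 - 6*z*log(7)/5


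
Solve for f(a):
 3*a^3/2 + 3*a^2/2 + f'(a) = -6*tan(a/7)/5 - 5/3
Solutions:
 f(a) = C1 - 3*a^4/8 - a^3/2 - 5*a/3 + 42*log(cos(a/7))/5


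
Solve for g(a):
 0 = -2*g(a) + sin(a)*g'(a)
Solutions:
 g(a) = C1*(cos(a) - 1)/(cos(a) + 1)


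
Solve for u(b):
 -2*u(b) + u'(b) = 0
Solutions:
 u(b) = C1*exp(2*b)


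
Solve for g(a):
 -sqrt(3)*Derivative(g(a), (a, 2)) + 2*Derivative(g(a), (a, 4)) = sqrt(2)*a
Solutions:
 g(a) = C1 + C2*a + C3*exp(-sqrt(2)*3^(1/4)*a/2) + C4*exp(sqrt(2)*3^(1/4)*a/2) - sqrt(6)*a^3/18


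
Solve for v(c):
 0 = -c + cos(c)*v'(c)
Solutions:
 v(c) = C1 + Integral(c/cos(c), c)


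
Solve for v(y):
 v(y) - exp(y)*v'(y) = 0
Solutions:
 v(y) = C1*exp(-exp(-y))


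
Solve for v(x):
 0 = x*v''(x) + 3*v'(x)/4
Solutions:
 v(x) = C1 + C2*x^(1/4)


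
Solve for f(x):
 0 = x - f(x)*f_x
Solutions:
 f(x) = -sqrt(C1 + x^2)
 f(x) = sqrt(C1 + x^2)


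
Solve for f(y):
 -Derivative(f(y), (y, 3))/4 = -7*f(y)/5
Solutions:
 f(y) = C3*exp(28^(1/3)*5^(2/3)*y/5) + (C1*sin(28^(1/3)*sqrt(3)*5^(2/3)*y/10) + C2*cos(28^(1/3)*sqrt(3)*5^(2/3)*y/10))*exp(-28^(1/3)*5^(2/3)*y/10)


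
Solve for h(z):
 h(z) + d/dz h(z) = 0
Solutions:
 h(z) = C1*exp(-z)


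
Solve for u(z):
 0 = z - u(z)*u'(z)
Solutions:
 u(z) = -sqrt(C1 + z^2)
 u(z) = sqrt(C1 + z^2)


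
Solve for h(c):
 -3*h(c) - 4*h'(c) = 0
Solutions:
 h(c) = C1*exp(-3*c/4)


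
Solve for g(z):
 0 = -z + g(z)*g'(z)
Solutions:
 g(z) = -sqrt(C1 + z^2)
 g(z) = sqrt(C1 + z^2)


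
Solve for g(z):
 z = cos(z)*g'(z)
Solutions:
 g(z) = C1 + Integral(z/cos(z), z)


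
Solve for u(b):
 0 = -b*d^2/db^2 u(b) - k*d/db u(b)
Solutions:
 u(b) = C1 + b^(1 - re(k))*(C2*sin(log(b)*Abs(im(k))) + C3*cos(log(b)*im(k)))


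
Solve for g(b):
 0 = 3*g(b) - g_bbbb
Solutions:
 g(b) = C1*exp(-3^(1/4)*b) + C2*exp(3^(1/4)*b) + C3*sin(3^(1/4)*b) + C4*cos(3^(1/4)*b)


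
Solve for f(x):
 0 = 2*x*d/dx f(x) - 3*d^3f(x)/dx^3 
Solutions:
 f(x) = C1 + Integral(C2*airyai(2^(1/3)*3^(2/3)*x/3) + C3*airybi(2^(1/3)*3^(2/3)*x/3), x)


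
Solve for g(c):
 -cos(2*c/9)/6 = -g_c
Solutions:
 g(c) = C1 + 3*sin(2*c/9)/4


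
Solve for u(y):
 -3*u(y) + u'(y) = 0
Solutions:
 u(y) = C1*exp(3*y)


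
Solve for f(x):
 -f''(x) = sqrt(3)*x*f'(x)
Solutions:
 f(x) = C1 + C2*erf(sqrt(2)*3^(1/4)*x/2)


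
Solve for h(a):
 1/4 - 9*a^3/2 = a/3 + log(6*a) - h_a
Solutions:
 h(a) = C1 + 9*a^4/8 + a^2/6 + a*log(a) - 5*a/4 + a*log(6)


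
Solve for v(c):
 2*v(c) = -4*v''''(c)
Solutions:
 v(c) = (C1*sin(2^(1/4)*c/2) + C2*cos(2^(1/4)*c/2))*exp(-2^(1/4)*c/2) + (C3*sin(2^(1/4)*c/2) + C4*cos(2^(1/4)*c/2))*exp(2^(1/4)*c/2)


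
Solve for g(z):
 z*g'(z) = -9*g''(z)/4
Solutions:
 g(z) = C1 + C2*erf(sqrt(2)*z/3)


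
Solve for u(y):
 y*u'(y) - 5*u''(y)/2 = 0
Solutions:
 u(y) = C1 + C2*erfi(sqrt(5)*y/5)


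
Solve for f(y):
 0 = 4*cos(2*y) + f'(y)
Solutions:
 f(y) = C1 - 2*sin(2*y)


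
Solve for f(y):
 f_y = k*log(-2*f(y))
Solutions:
 Integral(1/(log(-_y) + log(2)), (_y, f(y))) = C1 + k*y


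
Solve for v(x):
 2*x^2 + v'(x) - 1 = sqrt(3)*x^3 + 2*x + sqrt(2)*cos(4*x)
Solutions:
 v(x) = C1 + sqrt(3)*x^4/4 - 2*x^3/3 + x^2 + x + sqrt(2)*sin(4*x)/4


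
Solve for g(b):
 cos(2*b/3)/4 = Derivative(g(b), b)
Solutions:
 g(b) = C1 + 3*sin(2*b/3)/8


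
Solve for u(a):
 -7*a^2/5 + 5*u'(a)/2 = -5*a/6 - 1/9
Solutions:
 u(a) = C1 + 14*a^3/75 - a^2/6 - 2*a/45


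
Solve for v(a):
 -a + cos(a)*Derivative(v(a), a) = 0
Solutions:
 v(a) = C1 + Integral(a/cos(a), a)


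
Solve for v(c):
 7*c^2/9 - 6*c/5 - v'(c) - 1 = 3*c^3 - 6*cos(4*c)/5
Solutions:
 v(c) = C1 - 3*c^4/4 + 7*c^3/27 - 3*c^2/5 - c + 3*sin(4*c)/10


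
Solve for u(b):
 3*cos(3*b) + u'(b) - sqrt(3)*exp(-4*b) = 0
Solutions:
 u(b) = C1 - sin(3*b) - sqrt(3)*exp(-4*b)/4


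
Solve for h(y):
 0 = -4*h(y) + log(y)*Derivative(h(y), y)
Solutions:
 h(y) = C1*exp(4*li(y))


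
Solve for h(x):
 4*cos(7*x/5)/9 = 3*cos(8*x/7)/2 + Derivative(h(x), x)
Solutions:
 h(x) = C1 - 21*sin(8*x/7)/16 + 20*sin(7*x/5)/63


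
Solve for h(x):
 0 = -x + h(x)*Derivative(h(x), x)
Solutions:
 h(x) = -sqrt(C1 + x^2)
 h(x) = sqrt(C1 + x^2)


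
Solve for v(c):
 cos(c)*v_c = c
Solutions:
 v(c) = C1 + Integral(c/cos(c), c)


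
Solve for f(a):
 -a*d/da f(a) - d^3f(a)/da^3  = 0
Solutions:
 f(a) = C1 + Integral(C2*airyai(-a) + C3*airybi(-a), a)


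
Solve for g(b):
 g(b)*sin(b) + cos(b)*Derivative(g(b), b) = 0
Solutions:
 g(b) = C1*cos(b)


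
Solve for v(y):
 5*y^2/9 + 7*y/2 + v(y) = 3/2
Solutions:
 v(y) = -5*y^2/9 - 7*y/2 + 3/2


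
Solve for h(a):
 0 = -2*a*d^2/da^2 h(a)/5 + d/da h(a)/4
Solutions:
 h(a) = C1 + C2*a^(13/8)


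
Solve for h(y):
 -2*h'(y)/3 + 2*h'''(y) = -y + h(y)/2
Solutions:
 h(y) = C1*exp(-y*(4/(sqrt(665) + 27)^(1/3) + (sqrt(665) + 27)^(1/3))/12)*sin(sqrt(3)*y*(-(sqrt(665) + 27)^(1/3) + 4/(sqrt(665) + 27)^(1/3))/12) + C2*exp(-y*(4/(sqrt(665) + 27)^(1/3) + (sqrt(665) + 27)^(1/3))/12)*cos(sqrt(3)*y*(-(sqrt(665) + 27)^(1/3) + 4/(sqrt(665) + 27)^(1/3))/12) + C3*exp(y*(4/(sqrt(665) + 27)^(1/3) + (sqrt(665) + 27)^(1/3))/6) + 2*y - 8/3


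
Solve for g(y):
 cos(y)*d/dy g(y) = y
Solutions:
 g(y) = C1 + Integral(y/cos(y), y)


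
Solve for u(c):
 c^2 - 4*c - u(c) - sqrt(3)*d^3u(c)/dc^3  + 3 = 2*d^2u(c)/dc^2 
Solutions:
 u(c) = C1*exp(c*(-8*sqrt(3) + 8*18^(1/3)/(9*sqrt(339) + 97*sqrt(3))^(1/3) + 12^(1/3)*(9*sqrt(339) + 97*sqrt(3))^(1/3))/36)*sin(2^(1/3)*3^(1/6)*c*(-2^(1/3)*3^(2/3)*(9*sqrt(339) + 97*sqrt(3))^(1/3) + 24/(9*sqrt(339) + 97*sqrt(3))^(1/3))/36) + C2*exp(c*(-8*sqrt(3) + 8*18^(1/3)/(9*sqrt(339) + 97*sqrt(3))^(1/3) + 12^(1/3)*(9*sqrt(339) + 97*sqrt(3))^(1/3))/36)*cos(2^(1/3)*3^(1/6)*c*(-2^(1/3)*3^(2/3)*(9*sqrt(339) + 97*sqrt(3))^(1/3) + 24/(9*sqrt(339) + 97*sqrt(3))^(1/3))/36) + C3*exp(-c*(8*18^(1/3)/(9*sqrt(339) + 97*sqrt(3))^(1/3) + 4*sqrt(3) + 12^(1/3)*(9*sqrt(339) + 97*sqrt(3))^(1/3))/18) + c^2 - 4*c - 1


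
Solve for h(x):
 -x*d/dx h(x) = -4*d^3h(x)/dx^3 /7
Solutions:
 h(x) = C1 + Integral(C2*airyai(14^(1/3)*x/2) + C3*airybi(14^(1/3)*x/2), x)


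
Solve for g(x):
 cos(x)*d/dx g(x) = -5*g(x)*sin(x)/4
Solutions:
 g(x) = C1*cos(x)^(5/4)


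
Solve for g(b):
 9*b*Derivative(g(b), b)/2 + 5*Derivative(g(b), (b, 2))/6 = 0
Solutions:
 g(b) = C1 + C2*erf(3*sqrt(30)*b/10)


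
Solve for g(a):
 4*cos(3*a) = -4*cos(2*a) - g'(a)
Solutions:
 g(a) = C1 - 2*sin(2*a) - 4*sin(3*a)/3


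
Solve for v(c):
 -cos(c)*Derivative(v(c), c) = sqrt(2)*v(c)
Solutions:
 v(c) = C1*(sin(c) - 1)^(sqrt(2)/2)/(sin(c) + 1)^(sqrt(2)/2)


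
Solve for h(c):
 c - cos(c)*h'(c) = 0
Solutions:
 h(c) = C1 + Integral(c/cos(c), c)


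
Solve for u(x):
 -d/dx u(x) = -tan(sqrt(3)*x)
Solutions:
 u(x) = C1 - sqrt(3)*log(cos(sqrt(3)*x))/3


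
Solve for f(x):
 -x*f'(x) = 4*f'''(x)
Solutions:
 f(x) = C1 + Integral(C2*airyai(-2^(1/3)*x/2) + C3*airybi(-2^(1/3)*x/2), x)


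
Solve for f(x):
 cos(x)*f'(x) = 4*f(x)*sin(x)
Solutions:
 f(x) = C1/cos(x)^4


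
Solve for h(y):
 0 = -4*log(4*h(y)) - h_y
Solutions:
 Integral(1/(log(_y) + 2*log(2)), (_y, h(y)))/4 = C1 - y


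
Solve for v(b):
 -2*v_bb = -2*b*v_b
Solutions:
 v(b) = C1 + C2*erfi(sqrt(2)*b/2)


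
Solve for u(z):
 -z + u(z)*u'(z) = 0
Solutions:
 u(z) = -sqrt(C1 + z^2)
 u(z) = sqrt(C1 + z^2)


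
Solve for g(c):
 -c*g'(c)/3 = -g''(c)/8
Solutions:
 g(c) = C1 + C2*erfi(2*sqrt(3)*c/3)


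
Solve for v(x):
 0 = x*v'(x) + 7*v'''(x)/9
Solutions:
 v(x) = C1 + Integral(C2*airyai(-21^(2/3)*x/7) + C3*airybi(-21^(2/3)*x/7), x)


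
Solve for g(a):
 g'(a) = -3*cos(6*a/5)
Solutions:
 g(a) = C1 - 5*sin(6*a/5)/2


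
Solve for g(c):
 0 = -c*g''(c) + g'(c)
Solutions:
 g(c) = C1 + C2*c^2


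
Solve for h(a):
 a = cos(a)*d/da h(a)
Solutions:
 h(a) = C1 + Integral(a/cos(a), a)


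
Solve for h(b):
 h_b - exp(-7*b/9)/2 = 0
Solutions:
 h(b) = C1 - 9*exp(-7*b/9)/14


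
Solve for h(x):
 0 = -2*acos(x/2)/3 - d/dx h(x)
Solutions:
 h(x) = C1 - 2*x*acos(x/2)/3 + 2*sqrt(4 - x^2)/3


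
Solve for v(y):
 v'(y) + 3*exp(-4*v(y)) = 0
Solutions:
 v(y) = log(-I*(C1 - 12*y)^(1/4))
 v(y) = log(I*(C1 - 12*y)^(1/4))
 v(y) = log(-(C1 - 12*y)^(1/4))
 v(y) = log(C1 - 12*y)/4


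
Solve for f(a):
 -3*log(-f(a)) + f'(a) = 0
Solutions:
 -li(-f(a)) = C1 + 3*a


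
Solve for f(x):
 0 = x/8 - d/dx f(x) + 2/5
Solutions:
 f(x) = C1 + x^2/16 + 2*x/5


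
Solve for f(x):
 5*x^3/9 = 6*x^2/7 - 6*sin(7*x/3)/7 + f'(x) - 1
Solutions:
 f(x) = C1 + 5*x^4/36 - 2*x^3/7 + x - 18*cos(7*x/3)/49


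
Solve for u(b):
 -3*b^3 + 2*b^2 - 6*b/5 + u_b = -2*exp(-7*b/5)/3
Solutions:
 u(b) = C1 + 3*b^4/4 - 2*b^3/3 + 3*b^2/5 + 10*exp(-7*b/5)/21


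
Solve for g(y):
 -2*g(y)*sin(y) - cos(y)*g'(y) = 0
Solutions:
 g(y) = C1*cos(y)^2


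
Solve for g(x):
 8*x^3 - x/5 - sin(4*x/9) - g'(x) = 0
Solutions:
 g(x) = C1 + 2*x^4 - x^2/10 + 9*cos(4*x/9)/4


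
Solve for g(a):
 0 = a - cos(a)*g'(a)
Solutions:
 g(a) = C1 + Integral(a/cos(a), a)


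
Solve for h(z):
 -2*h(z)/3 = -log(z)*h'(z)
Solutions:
 h(z) = C1*exp(2*li(z)/3)


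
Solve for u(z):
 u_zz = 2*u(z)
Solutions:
 u(z) = C1*exp(-sqrt(2)*z) + C2*exp(sqrt(2)*z)


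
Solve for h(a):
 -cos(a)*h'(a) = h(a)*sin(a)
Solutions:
 h(a) = C1*cos(a)


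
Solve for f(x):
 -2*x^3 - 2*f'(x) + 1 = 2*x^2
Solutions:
 f(x) = C1 - x^4/4 - x^3/3 + x/2


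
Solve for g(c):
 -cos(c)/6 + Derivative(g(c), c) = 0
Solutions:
 g(c) = C1 + sin(c)/6


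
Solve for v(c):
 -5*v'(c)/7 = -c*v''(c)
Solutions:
 v(c) = C1 + C2*c^(12/7)


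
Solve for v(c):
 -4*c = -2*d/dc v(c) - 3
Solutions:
 v(c) = C1 + c^2 - 3*c/2


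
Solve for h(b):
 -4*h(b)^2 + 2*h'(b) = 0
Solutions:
 h(b) = -1/(C1 + 2*b)


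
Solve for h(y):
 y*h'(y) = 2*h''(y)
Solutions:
 h(y) = C1 + C2*erfi(y/2)


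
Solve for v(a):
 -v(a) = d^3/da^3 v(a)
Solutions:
 v(a) = C3*exp(-a) + (C1*sin(sqrt(3)*a/2) + C2*cos(sqrt(3)*a/2))*exp(a/2)


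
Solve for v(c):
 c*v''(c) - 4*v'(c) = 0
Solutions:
 v(c) = C1 + C2*c^5


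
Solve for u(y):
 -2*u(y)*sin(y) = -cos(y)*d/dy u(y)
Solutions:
 u(y) = C1/cos(y)^2


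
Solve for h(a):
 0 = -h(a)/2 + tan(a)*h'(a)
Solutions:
 h(a) = C1*sqrt(sin(a))


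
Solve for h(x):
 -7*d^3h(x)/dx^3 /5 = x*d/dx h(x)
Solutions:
 h(x) = C1 + Integral(C2*airyai(-5^(1/3)*7^(2/3)*x/7) + C3*airybi(-5^(1/3)*7^(2/3)*x/7), x)


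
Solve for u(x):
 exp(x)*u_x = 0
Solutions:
 u(x) = C1


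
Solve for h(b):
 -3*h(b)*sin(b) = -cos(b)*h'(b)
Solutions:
 h(b) = C1/cos(b)^3


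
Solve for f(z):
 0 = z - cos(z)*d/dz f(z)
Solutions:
 f(z) = C1 + Integral(z/cos(z), z)


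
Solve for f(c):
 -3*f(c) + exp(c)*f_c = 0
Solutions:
 f(c) = C1*exp(-3*exp(-c))


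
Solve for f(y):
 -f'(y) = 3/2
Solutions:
 f(y) = C1 - 3*y/2


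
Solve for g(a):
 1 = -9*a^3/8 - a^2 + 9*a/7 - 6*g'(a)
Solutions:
 g(a) = C1 - 3*a^4/64 - a^3/18 + 3*a^2/28 - a/6


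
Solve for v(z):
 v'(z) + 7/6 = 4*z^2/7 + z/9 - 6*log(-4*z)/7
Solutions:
 v(z) = C1 + 4*z^3/21 + z^2/18 - 6*z*log(-z)/7 + z*(-72*log(2) - 13)/42


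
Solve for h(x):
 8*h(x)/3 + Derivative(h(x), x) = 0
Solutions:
 h(x) = C1*exp(-8*x/3)


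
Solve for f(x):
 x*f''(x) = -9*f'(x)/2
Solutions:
 f(x) = C1 + C2/x^(7/2)


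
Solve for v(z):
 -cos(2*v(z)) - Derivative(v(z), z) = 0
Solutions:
 v(z) = -asin((C1 + exp(4*z))/(C1 - exp(4*z)))/2 + pi/2
 v(z) = asin((C1 + exp(4*z))/(C1 - exp(4*z)))/2


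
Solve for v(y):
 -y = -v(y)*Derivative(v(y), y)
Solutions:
 v(y) = -sqrt(C1 + y^2)
 v(y) = sqrt(C1 + y^2)


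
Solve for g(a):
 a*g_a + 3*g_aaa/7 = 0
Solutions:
 g(a) = C1 + Integral(C2*airyai(-3^(2/3)*7^(1/3)*a/3) + C3*airybi(-3^(2/3)*7^(1/3)*a/3), a)


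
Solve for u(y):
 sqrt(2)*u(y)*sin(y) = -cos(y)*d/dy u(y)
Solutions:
 u(y) = C1*cos(y)^(sqrt(2))


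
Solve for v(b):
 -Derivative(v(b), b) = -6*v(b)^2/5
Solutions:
 v(b) = -5/(C1 + 6*b)


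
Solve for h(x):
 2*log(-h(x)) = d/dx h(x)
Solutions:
 -li(-h(x)) = C1 + 2*x


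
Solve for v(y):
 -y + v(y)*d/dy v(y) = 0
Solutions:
 v(y) = -sqrt(C1 + y^2)
 v(y) = sqrt(C1 + y^2)


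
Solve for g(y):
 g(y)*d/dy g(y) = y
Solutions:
 g(y) = -sqrt(C1 + y^2)
 g(y) = sqrt(C1 + y^2)


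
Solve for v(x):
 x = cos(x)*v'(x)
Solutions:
 v(x) = C1 + Integral(x/cos(x), x)


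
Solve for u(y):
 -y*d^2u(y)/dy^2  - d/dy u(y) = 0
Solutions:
 u(y) = C1 + C2*log(y)


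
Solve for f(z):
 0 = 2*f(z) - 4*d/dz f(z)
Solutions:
 f(z) = C1*exp(z/2)


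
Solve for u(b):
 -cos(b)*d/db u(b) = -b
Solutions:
 u(b) = C1 + Integral(b/cos(b), b)


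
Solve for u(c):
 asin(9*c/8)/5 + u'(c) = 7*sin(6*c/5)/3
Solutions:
 u(c) = C1 - c*asin(9*c/8)/5 - sqrt(64 - 81*c^2)/45 - 35*cos(6*c/5)/18


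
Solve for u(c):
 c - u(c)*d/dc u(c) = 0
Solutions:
 u(c) = -sqrt(C1 + c^2)
 u(c) = sqrt(C1 + c^2)


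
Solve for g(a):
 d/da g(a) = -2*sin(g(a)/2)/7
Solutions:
 2*a/7 + log(cos(g(a)/2) - 1) - log(cos(g(a)/2) + 1) = C1


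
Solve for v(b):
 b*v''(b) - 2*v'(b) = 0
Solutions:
 v(b) = C1 + C2*b^3


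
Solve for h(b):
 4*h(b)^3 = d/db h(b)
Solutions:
 h(b) = -sqrt(2)*sqrt(-1/(C1 + 4*b))/2
 h(b) = sqrt(2)*sqrt(-1/(C1 + 4*b))/2


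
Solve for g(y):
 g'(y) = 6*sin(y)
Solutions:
 g(y) = C1 - 6*cos(y)


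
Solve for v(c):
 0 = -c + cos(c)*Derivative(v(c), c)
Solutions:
 v(c) = C1 + Integral(c/cos(c), c)


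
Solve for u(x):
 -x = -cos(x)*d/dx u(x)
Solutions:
 u(x) = C1 + Integral(x/cos(x), x)


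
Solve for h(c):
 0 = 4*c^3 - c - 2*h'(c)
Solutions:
 h(c) = C1 + c^4/2 - c^2/4


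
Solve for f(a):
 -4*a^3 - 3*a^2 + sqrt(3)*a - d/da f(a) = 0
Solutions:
 f(a) = C1 - a^4 - a^3 + sqrt(3)*a^2/2


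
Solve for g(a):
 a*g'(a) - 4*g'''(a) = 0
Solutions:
 g(a) = C1 + Integral(C2*airyai(2^(1/3)*a/2) + C3*airybi(2^(1/3)*a/2), a)


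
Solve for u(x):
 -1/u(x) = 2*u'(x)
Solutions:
 u(x) = -sqrt(C1 - x)
 u(x) = sqrt(C1 - x)


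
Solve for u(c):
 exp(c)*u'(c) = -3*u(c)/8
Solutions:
 u(c) = C1*exp(3*exp(-c)/8)


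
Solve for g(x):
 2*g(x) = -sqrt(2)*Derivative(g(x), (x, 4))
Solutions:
 g(x) = (C1*sin(2^(5/8)*x/2) + C2*cos(2^(5/8)*x/2))*exp(-2^(5/8)*x/2) + (C3*sin(2^(5/8)*x/2) + C4*cos(2^(5/8)*x/2))*exp(2^(5/8)*x/2)


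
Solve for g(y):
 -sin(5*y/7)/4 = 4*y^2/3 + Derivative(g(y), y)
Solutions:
 g(y) = C1 - 4*y^3/9 + 7*cos(5*y/7)/20


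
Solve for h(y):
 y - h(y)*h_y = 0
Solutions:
 h(y) = -sqrt(C1 + y^2)
 h(y) = sqrt(C1 + y^2)


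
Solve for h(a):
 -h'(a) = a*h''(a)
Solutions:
 h(a) = C1 + C2*log(a)


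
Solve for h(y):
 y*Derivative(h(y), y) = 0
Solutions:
 h(y) = C1


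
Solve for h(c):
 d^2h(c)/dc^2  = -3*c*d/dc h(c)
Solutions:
 h(c) = C1 + C2*erf(sqrt(6)*c/2)


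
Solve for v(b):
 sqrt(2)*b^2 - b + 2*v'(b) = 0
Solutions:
 v(b) = C1 - sqrt(2)*b^3/6 + b^2/4


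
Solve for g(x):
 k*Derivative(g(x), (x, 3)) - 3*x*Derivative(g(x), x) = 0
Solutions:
 g(x) = C1 + Integral(C2*airyai(3^(1/3)*x*(1/k)^(1/3)) + C3*airybi(3^(1/3)*x*(1/k)^(1/3)), x)
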